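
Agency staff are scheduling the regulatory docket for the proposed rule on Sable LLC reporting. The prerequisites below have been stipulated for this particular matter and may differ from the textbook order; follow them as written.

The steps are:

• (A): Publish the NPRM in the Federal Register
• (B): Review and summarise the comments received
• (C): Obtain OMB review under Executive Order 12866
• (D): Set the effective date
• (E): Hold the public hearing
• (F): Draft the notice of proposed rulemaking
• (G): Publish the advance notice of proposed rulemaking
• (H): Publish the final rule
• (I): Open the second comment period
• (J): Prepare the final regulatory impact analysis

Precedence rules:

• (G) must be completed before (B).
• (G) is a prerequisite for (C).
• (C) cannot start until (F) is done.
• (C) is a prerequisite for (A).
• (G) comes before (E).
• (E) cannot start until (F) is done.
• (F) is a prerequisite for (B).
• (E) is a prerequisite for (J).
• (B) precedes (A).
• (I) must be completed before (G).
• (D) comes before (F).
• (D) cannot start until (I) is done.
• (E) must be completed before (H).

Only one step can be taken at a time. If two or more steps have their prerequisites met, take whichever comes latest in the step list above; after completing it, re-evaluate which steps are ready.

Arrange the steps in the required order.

(I) is the only step with nothing outstanding, so it goes first.
(G) and (D) are both available; (G) is listed later → (G).
That leaves (D) as the only ready step → (D).
(F) needed (D), now all done → (F).
Now (E), (C) and (B) have their prerequisites met. (E) is listed later, so (E) next.
(J), (H), (C) and (B) are all available; (J) is listed later → (J).
(H), (C) and (B) are all available; (H) is listed later → (H).
Ready: (C) and (B). (C) is listed later → (C).
(B) needed (G) and (F), now all done → (B).
Next only (A) has its prerequisites met → (A).

(I), (G), (D), (F), (E), (J), (H), (C), (B), (A)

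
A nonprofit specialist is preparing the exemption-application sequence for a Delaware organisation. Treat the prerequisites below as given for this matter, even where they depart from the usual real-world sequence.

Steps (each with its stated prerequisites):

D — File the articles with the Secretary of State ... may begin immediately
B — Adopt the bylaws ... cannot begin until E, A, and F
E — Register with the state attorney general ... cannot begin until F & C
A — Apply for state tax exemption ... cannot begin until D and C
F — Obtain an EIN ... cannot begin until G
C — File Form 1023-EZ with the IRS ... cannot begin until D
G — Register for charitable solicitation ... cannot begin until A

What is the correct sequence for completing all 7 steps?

D has no prerequisites → D first.
Next only C has its prerequisites met → C.
That leaves A as the only ready step → A.
G needed A, now all done → G.
Next only F has its prerequisites met → F.
That leaves E as the only ready step → E.
B needed E, A and F, now all done → B.

D, C, A, G, F, E, B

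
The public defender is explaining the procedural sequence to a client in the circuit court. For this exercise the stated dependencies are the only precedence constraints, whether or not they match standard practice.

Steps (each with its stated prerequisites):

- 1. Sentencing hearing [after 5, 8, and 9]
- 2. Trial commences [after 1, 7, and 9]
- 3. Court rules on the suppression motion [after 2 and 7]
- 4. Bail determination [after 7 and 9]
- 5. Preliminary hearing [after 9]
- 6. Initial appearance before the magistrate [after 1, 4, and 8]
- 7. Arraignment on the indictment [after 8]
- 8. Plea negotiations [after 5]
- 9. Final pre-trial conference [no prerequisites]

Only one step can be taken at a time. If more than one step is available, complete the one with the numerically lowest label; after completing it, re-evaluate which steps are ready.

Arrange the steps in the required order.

9, 5, 8, 1, 7, 2, 3, 4, 6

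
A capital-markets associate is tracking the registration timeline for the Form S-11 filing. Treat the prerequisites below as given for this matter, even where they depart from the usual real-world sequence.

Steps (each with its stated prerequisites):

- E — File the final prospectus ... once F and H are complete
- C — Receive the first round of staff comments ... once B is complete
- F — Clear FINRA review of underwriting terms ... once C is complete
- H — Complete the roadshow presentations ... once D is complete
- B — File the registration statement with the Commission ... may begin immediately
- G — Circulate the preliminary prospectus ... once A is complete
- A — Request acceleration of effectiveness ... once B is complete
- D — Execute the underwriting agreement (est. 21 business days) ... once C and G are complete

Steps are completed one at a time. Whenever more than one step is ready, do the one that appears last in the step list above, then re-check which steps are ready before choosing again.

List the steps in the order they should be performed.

B, A, G, C, D, H, F, E

Only B has no prerequisites, so it is first.
Now A and C have their prerequisites met. A is listed later, so A next.
G now also ready, so the ready set is {G, C}; G is listed later → G.
That leaves C as the only ready step → C.
Now D and F have their prerequisites met. D is listed later, so D next.
H and F are both available; H is listed later → H.
Next only F has its prerequisites met → F.
E is the only step now ready → E.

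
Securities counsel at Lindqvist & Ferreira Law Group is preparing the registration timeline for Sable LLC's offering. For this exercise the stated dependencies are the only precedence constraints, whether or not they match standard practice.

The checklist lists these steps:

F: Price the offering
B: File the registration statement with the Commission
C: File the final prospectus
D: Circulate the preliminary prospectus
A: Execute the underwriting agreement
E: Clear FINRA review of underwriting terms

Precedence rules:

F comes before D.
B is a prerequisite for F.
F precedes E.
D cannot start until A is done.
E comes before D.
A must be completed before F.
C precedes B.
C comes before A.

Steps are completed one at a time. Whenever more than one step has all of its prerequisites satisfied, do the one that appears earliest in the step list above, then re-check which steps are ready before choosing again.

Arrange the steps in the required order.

C → B → A → F → E → D

C has no prerequisites → C first.
Ready: B and A. B is listed earlier → B.
A needed C, now all done → A.
Next only F has its prerequisites met → F.
E needed F, now all done → E.
D is the only step now ready → D.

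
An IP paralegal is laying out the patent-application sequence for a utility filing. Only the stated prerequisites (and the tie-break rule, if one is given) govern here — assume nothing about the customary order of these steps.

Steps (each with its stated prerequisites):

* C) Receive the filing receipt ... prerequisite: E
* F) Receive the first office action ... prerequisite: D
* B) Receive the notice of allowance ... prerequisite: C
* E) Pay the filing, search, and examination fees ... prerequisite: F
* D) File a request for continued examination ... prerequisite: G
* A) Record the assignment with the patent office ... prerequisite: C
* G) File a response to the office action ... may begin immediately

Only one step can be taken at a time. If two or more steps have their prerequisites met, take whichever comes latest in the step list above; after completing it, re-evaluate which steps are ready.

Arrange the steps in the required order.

Only G has no prerequisites, so it is first.
D is the only step now ready → D.
F is the only step now ready → F.
E needed F, now all done → E.
C needed E, now all done → C.
A and B are both available; A is listed later → A.
That leaves B as the only ready step → B.

G, D, F, E, C, A, B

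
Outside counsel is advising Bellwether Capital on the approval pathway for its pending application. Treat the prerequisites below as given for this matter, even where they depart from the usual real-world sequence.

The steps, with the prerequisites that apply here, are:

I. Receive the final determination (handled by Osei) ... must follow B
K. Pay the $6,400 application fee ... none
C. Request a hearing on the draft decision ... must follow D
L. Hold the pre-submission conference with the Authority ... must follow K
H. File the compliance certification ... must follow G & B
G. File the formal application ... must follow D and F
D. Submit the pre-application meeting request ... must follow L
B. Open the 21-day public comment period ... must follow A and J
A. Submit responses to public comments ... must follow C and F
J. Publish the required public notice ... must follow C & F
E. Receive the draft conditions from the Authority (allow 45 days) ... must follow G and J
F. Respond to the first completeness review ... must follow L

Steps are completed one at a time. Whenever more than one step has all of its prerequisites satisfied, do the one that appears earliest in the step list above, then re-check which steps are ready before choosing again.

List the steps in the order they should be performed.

K, L, D, C, F, G, A, J, B, I, H, E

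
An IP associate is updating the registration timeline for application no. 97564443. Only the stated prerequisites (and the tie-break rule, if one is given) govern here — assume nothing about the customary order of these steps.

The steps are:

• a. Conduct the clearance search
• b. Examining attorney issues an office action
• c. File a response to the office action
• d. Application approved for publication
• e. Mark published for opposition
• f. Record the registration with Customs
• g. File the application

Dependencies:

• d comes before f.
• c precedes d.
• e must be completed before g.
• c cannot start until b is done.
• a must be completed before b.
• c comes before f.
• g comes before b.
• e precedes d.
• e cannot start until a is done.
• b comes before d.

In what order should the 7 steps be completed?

Only a has no prerequisites, so it is first.
e needed a, now all done → e.
g needed e, now all done → g.
Next only b has its prerequisites met → b.
c is the only step now ready → c.
That leaves d as the only ready step → d.
f is the only step now ready → f.

a → e → g → b → c → d → f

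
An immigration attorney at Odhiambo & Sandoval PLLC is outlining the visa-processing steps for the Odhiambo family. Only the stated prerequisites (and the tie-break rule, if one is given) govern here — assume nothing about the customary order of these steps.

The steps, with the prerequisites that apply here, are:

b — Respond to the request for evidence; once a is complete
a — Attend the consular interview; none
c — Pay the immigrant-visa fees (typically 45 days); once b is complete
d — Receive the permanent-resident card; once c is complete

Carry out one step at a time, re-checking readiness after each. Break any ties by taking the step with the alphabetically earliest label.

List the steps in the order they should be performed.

a is the only step with nothing outstanding, so it goes first.
b needed a, now all done → b.
c needed b, now all done → c.
That leaves d as the only ready step → d.

a → b → c → d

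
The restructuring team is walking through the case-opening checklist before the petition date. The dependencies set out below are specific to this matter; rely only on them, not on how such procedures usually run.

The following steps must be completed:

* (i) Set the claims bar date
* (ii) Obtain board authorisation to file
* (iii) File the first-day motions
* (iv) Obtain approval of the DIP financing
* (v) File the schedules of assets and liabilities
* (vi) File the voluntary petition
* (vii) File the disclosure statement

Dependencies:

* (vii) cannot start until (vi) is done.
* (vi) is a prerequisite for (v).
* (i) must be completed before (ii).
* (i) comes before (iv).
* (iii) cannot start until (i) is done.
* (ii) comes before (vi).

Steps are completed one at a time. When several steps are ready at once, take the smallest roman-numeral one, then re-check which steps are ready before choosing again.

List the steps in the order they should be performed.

(i) → (ii) → (iii) → (iv) → (vi) → (v) → (vii)

(i) is the only step with nothing outstanding, so it goes first.
(ii), (iii) and (iv) are all available; (ii) has the earlier label → (ii).
Ready: (iii), (iv) and (vi). (iii) has the earlier label → (iii).
(iv) and (vi) are both available; (iv) has the earlier label → (iv).
(vi) needed (ii), now all done → (vi).
Now (v) and (vii) have their prerequisites met. (v) has the earlier label, so (v) next.
Next only (vii) has its prerequisites met → (vii).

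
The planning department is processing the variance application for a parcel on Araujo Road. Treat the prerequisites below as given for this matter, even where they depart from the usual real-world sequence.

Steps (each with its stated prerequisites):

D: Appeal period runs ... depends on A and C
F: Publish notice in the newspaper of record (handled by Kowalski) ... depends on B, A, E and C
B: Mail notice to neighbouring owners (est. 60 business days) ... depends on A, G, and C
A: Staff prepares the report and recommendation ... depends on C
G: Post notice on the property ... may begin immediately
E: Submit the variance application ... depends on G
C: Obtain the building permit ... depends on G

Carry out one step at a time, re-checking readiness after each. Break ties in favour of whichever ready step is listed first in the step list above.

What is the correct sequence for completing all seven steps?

G has no prerequisites → G first.
E and C are both available; E is listed earlier → E.
C needed G, now all done → C.
That leaves A as the only ready step → A.
Ready: D and B. D is listed earlier → D.
B needed A, G and C, now all done → B.
F needed B, A, E and C, now all done → F.

G, E, C, A, D, B, F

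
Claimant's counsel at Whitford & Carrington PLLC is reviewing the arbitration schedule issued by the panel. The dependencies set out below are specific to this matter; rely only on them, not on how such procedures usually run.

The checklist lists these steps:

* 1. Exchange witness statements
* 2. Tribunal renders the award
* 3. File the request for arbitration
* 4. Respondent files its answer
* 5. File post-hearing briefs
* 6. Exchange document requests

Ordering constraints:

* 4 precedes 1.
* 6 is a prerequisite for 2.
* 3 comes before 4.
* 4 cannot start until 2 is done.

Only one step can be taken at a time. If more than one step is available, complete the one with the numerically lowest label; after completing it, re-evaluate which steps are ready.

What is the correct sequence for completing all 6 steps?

3, 5, 6, 2, 4, 1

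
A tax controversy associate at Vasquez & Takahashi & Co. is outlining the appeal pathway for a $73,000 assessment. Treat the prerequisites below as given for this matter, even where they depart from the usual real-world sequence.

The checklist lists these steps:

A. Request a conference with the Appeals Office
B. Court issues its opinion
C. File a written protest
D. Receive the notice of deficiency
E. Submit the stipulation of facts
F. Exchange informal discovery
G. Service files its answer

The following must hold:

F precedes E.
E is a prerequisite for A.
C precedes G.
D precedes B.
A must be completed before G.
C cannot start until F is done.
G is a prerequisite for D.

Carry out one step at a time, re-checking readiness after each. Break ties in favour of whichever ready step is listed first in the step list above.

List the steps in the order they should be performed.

F, C, E, A, G, D, B

F is the only step with nothing outstanding, so it goes first.
Ready: C and E. C is listed earlier → C.
Next only E has its prerequisites met → E.
That leaves A as the only ready step → A.
G is the only step now ready → G.
Next only D has its prerequisites met → D.
B needed D, now all done → B.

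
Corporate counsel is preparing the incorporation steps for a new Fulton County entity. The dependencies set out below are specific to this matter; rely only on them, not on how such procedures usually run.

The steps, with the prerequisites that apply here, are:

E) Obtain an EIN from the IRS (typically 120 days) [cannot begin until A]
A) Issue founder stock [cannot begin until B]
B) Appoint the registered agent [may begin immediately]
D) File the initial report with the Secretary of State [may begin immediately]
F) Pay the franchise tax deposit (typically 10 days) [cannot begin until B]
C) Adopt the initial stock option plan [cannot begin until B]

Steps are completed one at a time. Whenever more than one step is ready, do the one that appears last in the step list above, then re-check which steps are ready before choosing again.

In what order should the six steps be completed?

D, B, C, F, A, E

D and B have no prerequisites; D is listed later, so D is first.
Next only B has its prerequisites met → B.
C, F and A are all available; C is listed later → C.
Now F and A have their prerequisites met. F is listed later, so F next.
A is the only step now ready → A.
E needed A, now all done → E.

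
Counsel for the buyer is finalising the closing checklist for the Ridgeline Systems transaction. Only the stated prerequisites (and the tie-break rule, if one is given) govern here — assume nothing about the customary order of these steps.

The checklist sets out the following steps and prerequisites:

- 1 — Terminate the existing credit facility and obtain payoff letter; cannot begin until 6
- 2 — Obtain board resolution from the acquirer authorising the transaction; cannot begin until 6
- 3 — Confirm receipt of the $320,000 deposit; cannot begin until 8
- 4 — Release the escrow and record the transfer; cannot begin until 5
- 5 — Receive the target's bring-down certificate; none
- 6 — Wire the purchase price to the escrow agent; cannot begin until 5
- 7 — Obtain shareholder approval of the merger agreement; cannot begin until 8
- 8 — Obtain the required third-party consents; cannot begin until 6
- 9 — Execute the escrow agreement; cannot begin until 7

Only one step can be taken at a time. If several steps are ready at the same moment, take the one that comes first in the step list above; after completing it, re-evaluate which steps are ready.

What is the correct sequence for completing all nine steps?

Only 5 has no prerequisites, so it is first.
Now 4 and 6 have their prerequisites met. 4 is listed earlier, so 4 next.
Next only 6 has its prerequisites met → 6.
Ready: 1, 2 and 8. 1 is listed earlier → 1.
Now 2 and 8 have their prerequisites met. 2 is listed earlier, so 2 next.
8 is the only step now ready → 8.
3 and 7 are both available; 3 is listed earlier → 3.
7 needed 8, now all done → 7.
9 needed 7, now all done → 9.

5 → 4 → 6 → 1 → 2 → 8 → 3 → 7 → 9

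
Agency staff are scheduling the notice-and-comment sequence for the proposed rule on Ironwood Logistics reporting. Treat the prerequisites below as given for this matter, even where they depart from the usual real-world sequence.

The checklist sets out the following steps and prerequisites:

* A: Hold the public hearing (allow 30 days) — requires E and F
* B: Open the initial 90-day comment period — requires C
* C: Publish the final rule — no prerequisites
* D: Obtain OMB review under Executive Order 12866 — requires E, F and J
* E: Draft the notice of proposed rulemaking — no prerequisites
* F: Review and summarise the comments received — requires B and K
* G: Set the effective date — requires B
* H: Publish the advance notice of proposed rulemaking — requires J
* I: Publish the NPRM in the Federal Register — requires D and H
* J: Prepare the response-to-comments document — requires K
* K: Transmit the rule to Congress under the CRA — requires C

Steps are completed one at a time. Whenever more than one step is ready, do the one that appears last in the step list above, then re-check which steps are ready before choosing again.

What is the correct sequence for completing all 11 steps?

E C K J H B G F D I A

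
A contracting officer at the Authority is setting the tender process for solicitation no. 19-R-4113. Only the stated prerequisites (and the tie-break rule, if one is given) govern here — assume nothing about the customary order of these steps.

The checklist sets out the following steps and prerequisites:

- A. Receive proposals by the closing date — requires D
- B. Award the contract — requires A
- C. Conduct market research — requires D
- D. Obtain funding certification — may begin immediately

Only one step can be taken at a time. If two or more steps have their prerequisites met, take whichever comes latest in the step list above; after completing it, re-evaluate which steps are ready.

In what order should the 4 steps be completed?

D is the only step with nothing outstanding, so it goes first.
Now C and A have their prerequisites met. C is listed later, so C next.
A needed D, now all done → A.
B needed A, now all done → B.

D, C, A, B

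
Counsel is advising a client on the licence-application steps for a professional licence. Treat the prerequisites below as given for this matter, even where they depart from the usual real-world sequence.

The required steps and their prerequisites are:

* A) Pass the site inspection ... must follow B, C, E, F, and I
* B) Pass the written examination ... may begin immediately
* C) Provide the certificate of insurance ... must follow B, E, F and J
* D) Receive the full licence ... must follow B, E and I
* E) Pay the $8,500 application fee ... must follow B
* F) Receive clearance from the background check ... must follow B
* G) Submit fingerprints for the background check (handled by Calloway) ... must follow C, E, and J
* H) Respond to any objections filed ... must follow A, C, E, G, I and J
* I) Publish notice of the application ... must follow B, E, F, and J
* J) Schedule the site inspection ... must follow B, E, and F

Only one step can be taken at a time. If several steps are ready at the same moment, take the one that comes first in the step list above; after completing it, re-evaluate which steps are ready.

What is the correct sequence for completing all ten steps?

Only B has no prerequisites, so it is first.
Ready: E and F. E is listed earlier → E.
F needed B, now all done → F.
J is the only step now ready → J.
Ready: C and I. C is listed earlier → C.
Ready: G and I. G is listed earlier → G.
I is the only step now ready → I.
A and D are both available; A is listed earlier → A.
D and H are both available; D is listed earlier → D.
H needed A, C, E, G, I and J, now all done → H.

B → E → F → J → C → G → I → A → D → H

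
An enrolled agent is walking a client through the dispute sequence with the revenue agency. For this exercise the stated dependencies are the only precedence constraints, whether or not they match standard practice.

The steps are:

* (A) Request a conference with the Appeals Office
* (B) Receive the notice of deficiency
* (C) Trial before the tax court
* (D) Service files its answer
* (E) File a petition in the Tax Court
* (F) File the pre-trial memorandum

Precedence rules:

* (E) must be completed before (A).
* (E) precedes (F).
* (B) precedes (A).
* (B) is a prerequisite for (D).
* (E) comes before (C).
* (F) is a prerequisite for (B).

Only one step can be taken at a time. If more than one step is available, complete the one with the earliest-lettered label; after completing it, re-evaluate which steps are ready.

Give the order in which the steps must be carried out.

(E) has no prerequisites → (E) first.
(C) and (F) are both available; (C) has the earlier label → (C).
(F) needed (E), now all done → (F).
(B) needed (F), now all done → (B).
Ready: (A) and (D). (A) has the earlier label → (A).
Next only (D) has its prerequisites met → (D).

(E) (C) (F) (B) (A) (D)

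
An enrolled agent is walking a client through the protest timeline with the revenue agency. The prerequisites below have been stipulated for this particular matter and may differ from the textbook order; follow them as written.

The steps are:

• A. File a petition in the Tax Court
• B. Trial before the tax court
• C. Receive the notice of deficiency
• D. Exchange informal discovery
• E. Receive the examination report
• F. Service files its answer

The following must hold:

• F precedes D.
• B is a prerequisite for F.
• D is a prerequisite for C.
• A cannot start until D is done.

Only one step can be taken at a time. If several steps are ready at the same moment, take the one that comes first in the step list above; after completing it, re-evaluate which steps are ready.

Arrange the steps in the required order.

B → E → F → D → A → C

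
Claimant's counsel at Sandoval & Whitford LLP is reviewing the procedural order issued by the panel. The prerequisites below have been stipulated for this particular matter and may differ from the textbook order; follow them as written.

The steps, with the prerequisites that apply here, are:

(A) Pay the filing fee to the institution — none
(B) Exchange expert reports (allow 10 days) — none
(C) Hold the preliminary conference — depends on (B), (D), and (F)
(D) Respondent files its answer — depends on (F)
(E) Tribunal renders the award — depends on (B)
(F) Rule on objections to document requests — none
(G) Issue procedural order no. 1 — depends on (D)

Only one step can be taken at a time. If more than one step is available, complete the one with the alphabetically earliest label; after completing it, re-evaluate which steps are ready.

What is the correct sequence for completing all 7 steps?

(A) (B) (E) (F) (D) (C) (G)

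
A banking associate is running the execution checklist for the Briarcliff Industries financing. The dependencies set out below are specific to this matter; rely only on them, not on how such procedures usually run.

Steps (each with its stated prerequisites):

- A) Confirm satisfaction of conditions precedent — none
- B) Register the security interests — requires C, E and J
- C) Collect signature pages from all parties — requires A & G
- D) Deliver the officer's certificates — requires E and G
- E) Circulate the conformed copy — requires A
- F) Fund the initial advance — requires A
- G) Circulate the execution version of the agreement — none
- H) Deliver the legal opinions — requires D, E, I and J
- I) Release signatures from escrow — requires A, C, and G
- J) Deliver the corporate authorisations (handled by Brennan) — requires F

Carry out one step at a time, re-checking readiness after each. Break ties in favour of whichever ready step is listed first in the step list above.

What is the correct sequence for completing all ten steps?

A → E → F → G → C → D → I → J → B → H

A and G have no prerequisites; A is listed earlier, so A is first.
Now E, F and G have their prerequisites met. E is listed earlier, so E next.
Ready: F and G. F is listed earlier → F.
J now also ready, so the ready set is {G, J}; G is listed earlier → G.
Ready: C, D and J. C is listed earlier → C.
Ready: D, I and J. D is listed earlier → D.
I and J are both available; I is listed earlier → I.
Next only J has its prerequisites met → J.
Ready: B and H. B is listed earlier → B.
H needed D, E, I and J, now all done → H.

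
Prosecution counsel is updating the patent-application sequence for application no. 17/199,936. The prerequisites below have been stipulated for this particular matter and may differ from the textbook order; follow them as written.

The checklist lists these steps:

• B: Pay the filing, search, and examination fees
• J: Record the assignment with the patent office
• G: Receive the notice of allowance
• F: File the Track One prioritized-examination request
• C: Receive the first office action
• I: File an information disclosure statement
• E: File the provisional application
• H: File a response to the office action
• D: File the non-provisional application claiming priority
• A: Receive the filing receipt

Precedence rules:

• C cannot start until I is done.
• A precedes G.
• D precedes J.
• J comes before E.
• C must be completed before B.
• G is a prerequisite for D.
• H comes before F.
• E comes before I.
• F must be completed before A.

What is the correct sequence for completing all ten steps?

H F A G D J E I C B

H is the only step with nothing outstanding, so it goes first.
Next only F has its prerequisites met → F.
Next only A has its prerequisites met → A.
G needed A, now all done → G.
D needed G, now all done → D.
J needed D, now all done → J.
E needed J, now all done → E.
That leaves I as the only ready step → I.
C is the only step now ready → C.
B needed C, now all done → B.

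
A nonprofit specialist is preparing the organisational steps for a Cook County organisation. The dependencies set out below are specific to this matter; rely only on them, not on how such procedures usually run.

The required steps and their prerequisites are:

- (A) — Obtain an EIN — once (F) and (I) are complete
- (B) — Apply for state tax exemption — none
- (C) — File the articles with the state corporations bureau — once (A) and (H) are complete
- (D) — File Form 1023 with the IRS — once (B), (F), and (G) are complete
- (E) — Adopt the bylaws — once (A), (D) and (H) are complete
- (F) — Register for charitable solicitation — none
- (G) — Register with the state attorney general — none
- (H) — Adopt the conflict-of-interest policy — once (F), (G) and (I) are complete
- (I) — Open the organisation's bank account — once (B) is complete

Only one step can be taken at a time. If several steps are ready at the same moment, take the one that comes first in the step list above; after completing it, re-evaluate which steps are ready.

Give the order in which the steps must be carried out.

(B), (F) and (G) have no prerequisites; (B) is listed earlier, so (B) is first.
(I) now also ready, so the ready set is {(F), (G), (I)}; (F) is listed earlier → (F).
Now (G) and (I) have their prerequisites met. (G) is listed earlier, so (G) next.
(D) now also ready, so the ready set is {(D), (I)}; (D) is listed earlier → (D).
(I) is the only step now ready → (I).
Ready: (A) and (H). (A) is listed earlier → (A).
That leaves (H) as the only ready step → (H).
(C) and (E) are both available; (C) is listed earlier → (C).
Next only (E) has its prerequisites met → (E).

(B) (F) (G) (D) (I) (A) (H) (C) (E)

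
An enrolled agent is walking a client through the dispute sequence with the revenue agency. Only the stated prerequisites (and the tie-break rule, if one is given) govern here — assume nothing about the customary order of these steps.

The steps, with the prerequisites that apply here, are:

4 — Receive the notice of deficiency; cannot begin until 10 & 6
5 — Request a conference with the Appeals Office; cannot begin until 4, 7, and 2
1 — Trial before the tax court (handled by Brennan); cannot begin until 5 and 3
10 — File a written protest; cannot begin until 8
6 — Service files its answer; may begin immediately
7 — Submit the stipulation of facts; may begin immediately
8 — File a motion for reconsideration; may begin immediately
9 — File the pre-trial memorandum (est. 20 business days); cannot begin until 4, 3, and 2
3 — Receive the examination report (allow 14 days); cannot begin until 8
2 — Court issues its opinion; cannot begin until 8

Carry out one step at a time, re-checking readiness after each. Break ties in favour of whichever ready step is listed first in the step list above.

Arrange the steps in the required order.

Nothing is required for 6, 7 and 8. 6 is listed earlier → 6 first.
Now 7 and 8 have their prerequisites met. 7 is listed earlier, so 7 next.
Next only 8 has its prerequisites met → 8.
Now 10, 3 and 2 have their prerequisites met. 10 is listed earlier, so 10 next.
Ready: 4, 3 and 2. 4 is listed earlier → 4.
Ready: 3 and 2. 3 is listed earlier → 3.
2 needed 8, now all done → 2.
Ready: 5 and 9. 5 is listed earlier → 5.
1 now also ready, so the ready set is {1, 9}; 1 is listed earlier → 1.
Next only 9 has its prerequisites met → 9.

6 → 7 → 8 → 10 → 4 → 3 → 2 → 5 → 1 → 9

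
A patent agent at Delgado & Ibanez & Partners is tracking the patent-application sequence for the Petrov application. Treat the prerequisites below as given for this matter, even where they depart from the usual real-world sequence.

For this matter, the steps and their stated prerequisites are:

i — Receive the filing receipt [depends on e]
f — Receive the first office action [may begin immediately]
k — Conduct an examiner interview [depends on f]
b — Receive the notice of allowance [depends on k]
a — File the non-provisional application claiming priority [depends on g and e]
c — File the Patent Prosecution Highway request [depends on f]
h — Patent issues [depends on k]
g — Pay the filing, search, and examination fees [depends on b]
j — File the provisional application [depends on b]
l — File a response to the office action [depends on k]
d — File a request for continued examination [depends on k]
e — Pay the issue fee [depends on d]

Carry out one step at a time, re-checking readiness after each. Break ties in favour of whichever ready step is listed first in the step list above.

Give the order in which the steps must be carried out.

Only f has no prerequisites, so it is first.
Now k and c have their prerequisites met. k is listed earlier, so k next.
b, c, h, l and d are all available; b is listed earlier → b.
Ready: c, h, g, j, l and d. c is listed earlier → c.
Now h, g, j, l and d have their prerequisites met. h is listed earlier, so h next.
Ready: g, j, l and d. g is listed earlier → g.
j, l and d are all available; j is listed earlier → j.
Ready: l and d. l is listed earlier → l.
d needed k, now all done → d.
Next only e has its prerequisites met → e.
Now i and a have their prerequisites met. i is listed earlier, so i next.
a is the only step now ready → a.

f, k, b, c, h, g, j, l, d, e, i, a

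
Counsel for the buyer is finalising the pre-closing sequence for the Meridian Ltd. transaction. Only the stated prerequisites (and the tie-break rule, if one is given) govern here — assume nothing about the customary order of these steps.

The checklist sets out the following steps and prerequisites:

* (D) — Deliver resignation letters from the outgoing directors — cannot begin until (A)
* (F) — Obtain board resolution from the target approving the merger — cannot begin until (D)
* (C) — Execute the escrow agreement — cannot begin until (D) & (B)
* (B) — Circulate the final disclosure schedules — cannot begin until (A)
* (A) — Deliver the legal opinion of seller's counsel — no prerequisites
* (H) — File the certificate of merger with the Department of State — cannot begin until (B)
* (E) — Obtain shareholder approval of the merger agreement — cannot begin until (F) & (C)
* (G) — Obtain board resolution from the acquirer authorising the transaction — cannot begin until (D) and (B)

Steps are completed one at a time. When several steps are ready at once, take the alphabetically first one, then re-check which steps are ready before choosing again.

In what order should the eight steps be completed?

(A) has no prerequisites → (A) first.
Now (B) and (D) have their prerequisites met. (B) has the earlier label, so (B) next.
Ready: (D) and (H). (D) has the earlier label → (D).
(C), (F), (G) and (H) are all available; (C) has the earlier label → (C).
(F), (G) and (H) are all available; (F) has the earlier label → (F).
Ready: (E), (G) and (H). (E) has the earlier label → (E).
Now (G) and (H) have their prerequisites met. (G) has the earlier label, so (G) next.
That leaves (H) as the only ready step → (H).

(A) (B) (D) (C) (F) (E) (G) (H)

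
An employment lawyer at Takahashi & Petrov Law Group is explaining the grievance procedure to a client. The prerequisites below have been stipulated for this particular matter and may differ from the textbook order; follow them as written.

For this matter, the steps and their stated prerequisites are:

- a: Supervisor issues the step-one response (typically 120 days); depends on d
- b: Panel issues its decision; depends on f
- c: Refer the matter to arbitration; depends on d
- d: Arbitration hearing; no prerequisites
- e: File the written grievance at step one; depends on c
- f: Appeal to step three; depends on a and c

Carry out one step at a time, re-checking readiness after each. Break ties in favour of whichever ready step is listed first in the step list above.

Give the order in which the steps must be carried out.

d is the only step with nothing outstanding, so it goes first.
Now a and c have their prerequisites met. a is listed earlier, so a next.
c needed d, now all done → c.
Now e and f have their prerequisites met. e is listed earlier, so e next.
f needed a and c, now all done → f.
b needed f, now all done → b.

d, a, c, e, f, b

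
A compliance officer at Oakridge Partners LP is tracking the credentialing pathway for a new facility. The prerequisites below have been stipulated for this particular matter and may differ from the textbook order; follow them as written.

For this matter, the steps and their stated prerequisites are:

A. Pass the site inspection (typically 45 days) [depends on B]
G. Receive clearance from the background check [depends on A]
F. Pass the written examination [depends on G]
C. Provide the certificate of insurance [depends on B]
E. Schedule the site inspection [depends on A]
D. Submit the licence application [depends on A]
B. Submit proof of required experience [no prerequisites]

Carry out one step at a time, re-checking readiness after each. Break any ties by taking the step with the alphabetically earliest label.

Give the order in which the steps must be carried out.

B has no prerequisites → B first.
A and C are both available; A has the earlier label → A.
D, E and G now also ready, so the ready set is {C, D, E, G}; C has the earlier label → C.
D, E and G are all available; D has the earlier label → D.
Now E and G have their prerequisites met. E has the earlier label, so E next.
G needed A, now all done → G.
F needed G, now all done → F.

B, A, C, D, E, G, F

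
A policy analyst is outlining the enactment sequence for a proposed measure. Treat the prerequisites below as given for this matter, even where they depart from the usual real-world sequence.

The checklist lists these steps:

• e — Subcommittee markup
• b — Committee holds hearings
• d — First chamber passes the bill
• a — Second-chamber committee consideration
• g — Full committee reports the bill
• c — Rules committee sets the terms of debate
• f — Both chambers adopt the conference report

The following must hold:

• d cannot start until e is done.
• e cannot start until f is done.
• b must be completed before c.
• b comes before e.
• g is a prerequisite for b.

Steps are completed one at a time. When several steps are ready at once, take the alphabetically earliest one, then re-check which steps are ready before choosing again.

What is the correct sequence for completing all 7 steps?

a, f, g, b, c, e, d

a, f and g have no prerequisites; a has the earlier label, so a is first.
f and g are both available; f has the earlier label → f.
That leaves g as the only ready step → g.
b is the only step now ready → b.
Now c and e have their prerequisites met. c has the earlier label, so c next.
e needed b and f, now all done → e.
d is the only step now ready → d.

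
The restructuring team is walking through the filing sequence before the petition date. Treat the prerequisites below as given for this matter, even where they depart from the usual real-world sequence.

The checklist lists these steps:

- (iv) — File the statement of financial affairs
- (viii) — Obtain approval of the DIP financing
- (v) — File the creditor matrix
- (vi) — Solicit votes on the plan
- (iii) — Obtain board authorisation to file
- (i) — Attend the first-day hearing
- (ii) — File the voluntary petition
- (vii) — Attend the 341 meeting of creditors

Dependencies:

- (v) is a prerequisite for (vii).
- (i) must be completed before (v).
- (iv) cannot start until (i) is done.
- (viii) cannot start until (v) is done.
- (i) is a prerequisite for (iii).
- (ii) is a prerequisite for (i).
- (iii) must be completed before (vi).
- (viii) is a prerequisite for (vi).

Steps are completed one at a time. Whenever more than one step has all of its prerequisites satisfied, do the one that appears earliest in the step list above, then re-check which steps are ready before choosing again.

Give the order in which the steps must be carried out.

(ii), (i), (iv), (v), (viii), (iii), (vi), (vii)

Only (ii) has no prerequisites, so it is first.
Next only (i) has its prerequisites met → (i).
(iv), (v) and (iii) are all available; (iv) is listed earlier → (iv).
Now (v) and (iii) have their prerequisites met. (v) is listed earlier, so (v) next.
(viii) and (vii) now also ready, so the ready set is {(viii), (iii), (vii)}; (viii) is listed earlier → (viii).
Now (iii) and (vii) have their prerequisites met. (iii) is listed earlier, so (iii) next.
Now (vi) and (vii) have their prerequisites met. (vi) is listed earlier, so (vi) next.
That leaves (vii) as the only ready step → (vii).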